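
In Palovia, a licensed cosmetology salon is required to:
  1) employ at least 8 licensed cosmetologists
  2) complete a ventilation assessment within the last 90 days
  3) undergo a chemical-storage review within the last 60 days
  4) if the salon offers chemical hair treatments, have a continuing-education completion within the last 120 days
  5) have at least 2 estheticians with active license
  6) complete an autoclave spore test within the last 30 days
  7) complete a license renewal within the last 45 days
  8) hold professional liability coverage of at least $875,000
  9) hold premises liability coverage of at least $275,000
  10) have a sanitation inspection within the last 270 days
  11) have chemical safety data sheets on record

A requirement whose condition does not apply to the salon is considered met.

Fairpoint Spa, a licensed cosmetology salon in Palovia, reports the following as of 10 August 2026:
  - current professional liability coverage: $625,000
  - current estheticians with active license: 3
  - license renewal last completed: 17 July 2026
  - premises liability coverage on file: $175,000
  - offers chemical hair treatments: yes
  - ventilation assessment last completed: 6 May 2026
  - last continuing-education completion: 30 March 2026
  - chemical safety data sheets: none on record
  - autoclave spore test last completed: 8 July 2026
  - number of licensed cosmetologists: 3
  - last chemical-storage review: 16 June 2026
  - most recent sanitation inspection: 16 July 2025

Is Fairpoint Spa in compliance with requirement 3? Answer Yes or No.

3. chemical-storage review 55 days ago vs limit 60 → met

Yes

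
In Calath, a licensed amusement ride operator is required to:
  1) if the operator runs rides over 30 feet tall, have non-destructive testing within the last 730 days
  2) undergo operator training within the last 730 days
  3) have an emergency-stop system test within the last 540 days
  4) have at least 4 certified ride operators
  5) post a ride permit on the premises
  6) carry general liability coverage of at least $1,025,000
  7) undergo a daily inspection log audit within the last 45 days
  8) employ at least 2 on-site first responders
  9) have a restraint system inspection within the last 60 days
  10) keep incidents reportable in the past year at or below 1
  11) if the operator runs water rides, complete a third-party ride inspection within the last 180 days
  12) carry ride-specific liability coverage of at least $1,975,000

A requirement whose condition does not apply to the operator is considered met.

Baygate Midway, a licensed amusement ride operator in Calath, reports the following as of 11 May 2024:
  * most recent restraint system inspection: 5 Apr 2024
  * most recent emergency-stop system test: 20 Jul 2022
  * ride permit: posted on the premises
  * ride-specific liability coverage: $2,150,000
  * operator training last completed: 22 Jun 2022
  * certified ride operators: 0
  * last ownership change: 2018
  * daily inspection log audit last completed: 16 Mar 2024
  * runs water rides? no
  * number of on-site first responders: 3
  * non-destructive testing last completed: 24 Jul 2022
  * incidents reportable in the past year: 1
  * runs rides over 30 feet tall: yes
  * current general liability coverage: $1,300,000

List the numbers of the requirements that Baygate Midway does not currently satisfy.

1. condition 'runs rides over 30 feet tall' holds; non-destructive testing 657 days ago vs limit 730 → met
2. operator training 689 days ago vs limit 730 → met
3. emergency-stop system test 661 days ago vs limit 540 → not met
4. certified ride operators 0 < 4 → not met
5. ride permit present → met
6. general liability coverage $1,300,000 ≥ $1,025,000 → met
7. daily inspection log audit 56 days ago vs limit 45 → not met
8. on-site first responders 3 ≥ 2 → met
9. restraint system inspection 36 days ago vs limit 60 → met
10. incidents reportable in the past year 1 ≤ 1 → met
11. condition 'runs water rides' does not hold → requirement n/a → met
12. ride-specific liability coverage $2,150,000 ≥ $1,975,000 → met
Not met: 3, 4, 7

3, 4, 7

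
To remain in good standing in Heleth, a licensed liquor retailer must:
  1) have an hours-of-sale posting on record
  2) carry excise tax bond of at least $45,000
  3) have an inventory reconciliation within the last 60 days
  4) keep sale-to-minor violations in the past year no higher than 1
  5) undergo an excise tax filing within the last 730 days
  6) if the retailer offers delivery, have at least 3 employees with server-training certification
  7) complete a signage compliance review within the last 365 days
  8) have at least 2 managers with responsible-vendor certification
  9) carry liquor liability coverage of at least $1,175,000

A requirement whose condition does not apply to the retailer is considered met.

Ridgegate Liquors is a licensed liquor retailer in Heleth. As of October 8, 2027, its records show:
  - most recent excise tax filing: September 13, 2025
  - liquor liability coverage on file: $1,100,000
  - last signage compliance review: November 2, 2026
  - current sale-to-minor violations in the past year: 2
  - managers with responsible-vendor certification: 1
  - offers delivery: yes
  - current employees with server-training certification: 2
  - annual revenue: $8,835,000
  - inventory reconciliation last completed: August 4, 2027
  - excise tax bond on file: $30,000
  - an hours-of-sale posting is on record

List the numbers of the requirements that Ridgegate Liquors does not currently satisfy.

2, 3, 4, 5, 6, 8, 9

1. hours-of-sale posting present → met
2. excise tax bond $30,000 < $45,000 → not met
3. inventory reconciliation 65 days ago vs limit 60 → not met
4. sale-to-minor violations in the past year 2 > 1 → not met
5. excise tax filing 755 days ago vs limit 730 → not met
6. condition 'offers delivery' holds; employees with server-training certification 2 < 3 → not met
7. signage compliance review 340 days ago vs limit 365 → met
8. managers with responsible-vendor certification 1 < 2 → not met
9. liquor liability coverage $1,100,000 < $1,175,000 → not met
Not met: 2, 3, 4, 5, 6, 8, 9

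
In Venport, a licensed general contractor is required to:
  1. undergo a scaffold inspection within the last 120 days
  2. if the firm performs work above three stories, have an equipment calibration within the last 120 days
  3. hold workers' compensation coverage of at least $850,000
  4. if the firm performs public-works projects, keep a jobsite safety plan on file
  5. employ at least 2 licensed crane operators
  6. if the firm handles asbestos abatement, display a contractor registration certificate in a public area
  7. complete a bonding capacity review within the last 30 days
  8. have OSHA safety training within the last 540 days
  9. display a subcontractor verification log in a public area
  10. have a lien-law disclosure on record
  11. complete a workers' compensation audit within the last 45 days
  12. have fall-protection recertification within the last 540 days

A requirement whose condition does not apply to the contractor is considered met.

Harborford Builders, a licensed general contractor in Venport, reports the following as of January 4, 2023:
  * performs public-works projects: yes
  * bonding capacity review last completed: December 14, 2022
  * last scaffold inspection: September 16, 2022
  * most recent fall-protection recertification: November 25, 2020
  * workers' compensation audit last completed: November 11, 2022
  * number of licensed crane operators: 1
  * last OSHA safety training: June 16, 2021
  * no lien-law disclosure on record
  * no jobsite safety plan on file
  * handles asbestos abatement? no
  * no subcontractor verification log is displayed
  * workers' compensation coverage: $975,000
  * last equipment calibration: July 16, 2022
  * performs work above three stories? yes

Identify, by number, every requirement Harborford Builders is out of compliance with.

1. scaffold inspection 110 days ago vs limit 120 → met
2. condition 'performs work above three stories' holds; equipment calibration 172 days ago vs limit 120 → not met
3. workers' compensation coverage $975,000 ≥ $850,000 → met
4. condition 'performs public-works projects' holds; jobsite safety plan absent → not met
5. licensed crane operators 1 < 2 → not met
6. condition 'handles asbestos abatement' does not hold → requirement n/a → met
7. bonding capacity review 21 days ago vs limit 30 → met
8. OSHA safety training 567 days ago vs limit 540 → not met
9. subcontractor verification log absent → not met
10. lien-law disclosure absent → not met
11. workers' compensation audit 54 days ago vs limit 45 → not met
12. fall-protection recertification 770 days ago vs limit 540 → not met
Not met: 2, 4, 5, 8, 9, 10, 11, 12

2, 4, 5, 8, 9, 10, 11, 12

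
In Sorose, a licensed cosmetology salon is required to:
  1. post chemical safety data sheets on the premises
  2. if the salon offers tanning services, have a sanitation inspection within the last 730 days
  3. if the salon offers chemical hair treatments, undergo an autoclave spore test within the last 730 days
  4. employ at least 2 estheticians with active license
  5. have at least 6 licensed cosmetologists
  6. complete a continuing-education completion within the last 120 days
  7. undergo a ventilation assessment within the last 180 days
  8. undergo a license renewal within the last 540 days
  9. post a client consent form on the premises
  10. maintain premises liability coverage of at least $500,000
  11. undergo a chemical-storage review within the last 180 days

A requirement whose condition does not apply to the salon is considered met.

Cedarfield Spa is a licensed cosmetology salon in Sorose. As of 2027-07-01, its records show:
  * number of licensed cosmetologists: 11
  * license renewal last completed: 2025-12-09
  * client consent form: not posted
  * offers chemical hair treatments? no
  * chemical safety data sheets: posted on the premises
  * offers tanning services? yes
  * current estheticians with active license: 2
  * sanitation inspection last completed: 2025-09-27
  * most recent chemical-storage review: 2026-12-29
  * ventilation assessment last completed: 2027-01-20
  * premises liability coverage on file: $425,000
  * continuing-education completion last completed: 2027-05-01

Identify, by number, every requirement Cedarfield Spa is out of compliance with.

8, 9, 10, 11

1. chemical safety data sheets present → met
2. condition 'offers tanning services' holds; sanitation inspection 642 days ago vs limit 730 → met
3. condition 'offers chemical hair treatments' does not hold → requirement n/a → met
4. estheticians with active license 2 ≥ 2 → met
5. licensed cosmetologists 11 ≥ 6 → met
6. continuing-education completion 61 days ago vs limit 120 → met
7. ventilation assessment 162 days ago vs limit 180 → met
8. license renewal 569 days ago vs limit 540 → not met
9. client consent form absent → not met
10. premises liability coverage $425,000 < $500,000 → not met
11. chemical-storage review 184 days ago vs limit 180 → not met
Not met: 8, 9, 10, 11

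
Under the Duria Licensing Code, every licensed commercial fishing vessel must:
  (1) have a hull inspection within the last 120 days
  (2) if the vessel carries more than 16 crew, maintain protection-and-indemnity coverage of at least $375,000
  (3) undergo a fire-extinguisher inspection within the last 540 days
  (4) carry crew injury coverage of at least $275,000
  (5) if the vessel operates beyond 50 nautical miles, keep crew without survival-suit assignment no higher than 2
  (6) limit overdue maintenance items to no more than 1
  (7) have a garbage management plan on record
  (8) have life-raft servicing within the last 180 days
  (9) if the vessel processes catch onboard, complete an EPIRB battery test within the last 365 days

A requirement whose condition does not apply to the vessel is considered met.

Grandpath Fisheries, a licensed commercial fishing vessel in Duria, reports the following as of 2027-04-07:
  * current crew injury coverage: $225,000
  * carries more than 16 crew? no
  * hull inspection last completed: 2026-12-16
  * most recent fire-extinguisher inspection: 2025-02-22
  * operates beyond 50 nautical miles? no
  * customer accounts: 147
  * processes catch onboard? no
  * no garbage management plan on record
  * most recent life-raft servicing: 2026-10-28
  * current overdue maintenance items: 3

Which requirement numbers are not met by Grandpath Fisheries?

1. hull inspection 112 days ago vs limit 120 → met
2. condition 'carries more than 16 crew' does not hold → requirement n/a → met
3. fire-extinguisher inspection 774 days ago vs limit 540 → not met
4. crew injury coverage $225,000 < $275,000 → not met
5. condition 'operates beyond 50 nautical miles' does not hold → requirement n/a → met
6. overdue maintenance items 3 > 1 → not met
7. garbage management plan absent → not met
8. life-raft servicing 161 days ago vs limit 180 → met
9. condition 'processes catch onboard' does not hold → requirement n/a → met
Not met: 3, 4, 6, 7

3, 4, 6, 7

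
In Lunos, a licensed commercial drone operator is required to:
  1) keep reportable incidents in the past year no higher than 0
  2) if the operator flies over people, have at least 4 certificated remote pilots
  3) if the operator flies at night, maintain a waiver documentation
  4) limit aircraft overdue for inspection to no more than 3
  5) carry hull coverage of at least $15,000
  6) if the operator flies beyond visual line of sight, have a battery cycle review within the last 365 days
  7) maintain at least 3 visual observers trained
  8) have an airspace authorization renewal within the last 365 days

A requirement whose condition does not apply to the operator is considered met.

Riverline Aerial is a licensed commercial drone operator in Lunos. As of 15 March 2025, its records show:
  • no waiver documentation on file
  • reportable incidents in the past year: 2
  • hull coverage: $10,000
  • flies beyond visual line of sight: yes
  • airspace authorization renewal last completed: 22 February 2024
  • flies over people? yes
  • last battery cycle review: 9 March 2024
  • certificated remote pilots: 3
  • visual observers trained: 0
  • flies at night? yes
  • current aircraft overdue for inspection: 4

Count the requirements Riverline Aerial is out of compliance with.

8

1. reportable incidents in the past year 2 > 0 → not met
2. condition 'flies over people' holds; certificated remote pilots 3 < 4 → not met
3. condition 'flies at night' holds; waiver documentation absent → not met
4. aircraft overdue for inspection 4 > 3 → not met
5. hull coverage $10,000 < $15,000 → not met
6. condition 'flies beyond visual line of sight' holds; battery cycle review 371 days ago vs limit 365 → not met
7. visual observers trained 0 < 3 → not met
8. airspace authorization renewal 387 days ago vs limit 365 → not met
Not met: 8 of 8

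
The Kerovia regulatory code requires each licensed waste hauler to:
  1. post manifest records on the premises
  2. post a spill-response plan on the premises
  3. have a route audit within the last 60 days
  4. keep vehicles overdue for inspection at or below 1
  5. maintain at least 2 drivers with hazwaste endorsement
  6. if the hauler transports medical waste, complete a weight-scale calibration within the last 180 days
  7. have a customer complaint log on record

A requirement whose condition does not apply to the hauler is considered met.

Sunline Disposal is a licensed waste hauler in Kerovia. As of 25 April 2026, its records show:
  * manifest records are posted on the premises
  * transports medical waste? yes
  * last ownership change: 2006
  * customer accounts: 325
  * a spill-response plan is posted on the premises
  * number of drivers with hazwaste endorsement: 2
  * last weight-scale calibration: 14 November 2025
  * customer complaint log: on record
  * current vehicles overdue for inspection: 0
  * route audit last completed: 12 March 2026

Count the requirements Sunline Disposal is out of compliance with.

1. manifest records present → met
2. spill-response plan present → met
3. route audit 44 days ago vs limit 60 → met
4. vehicles overdue for inspection 0 ≤ 1 → met
5. drivers with hazwaste endorsement 2 ≥ 2 → met
6. condition 'transports medical waste' holds; weight-scale calibration 162 days ago vs limit 180 → met
7. customer complaint log present → met
Not met: 0 of 7

0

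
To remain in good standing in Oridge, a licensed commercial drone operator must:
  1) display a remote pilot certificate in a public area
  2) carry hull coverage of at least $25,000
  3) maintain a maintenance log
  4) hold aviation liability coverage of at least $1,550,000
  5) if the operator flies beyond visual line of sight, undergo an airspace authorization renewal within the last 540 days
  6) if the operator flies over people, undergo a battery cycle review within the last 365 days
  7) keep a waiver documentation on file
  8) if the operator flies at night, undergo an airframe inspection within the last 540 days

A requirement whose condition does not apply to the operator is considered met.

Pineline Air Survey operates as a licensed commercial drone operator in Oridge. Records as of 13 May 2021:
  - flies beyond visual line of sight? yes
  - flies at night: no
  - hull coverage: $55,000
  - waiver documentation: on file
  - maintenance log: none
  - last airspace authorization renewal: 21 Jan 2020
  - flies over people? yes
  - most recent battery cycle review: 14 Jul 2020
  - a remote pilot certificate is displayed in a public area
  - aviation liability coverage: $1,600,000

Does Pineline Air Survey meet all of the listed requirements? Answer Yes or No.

No

1. remote pilot certificate present → met
2. hull coverage $55,000 ≥ $25,000 → met
3. maintenance log absent → not met
4. aviation liability coverage $1,600,000 ≥ $1,550,000 → met
5. condition 'flies beyond visual line of sight' holds; airspace authorization renewal 478 days ago vs limit 540 → met
6. condition 'flies over people' holds; battery cycle review 303 days ago vs limit 365 → met
7. waiver documentation present → met
8. condition 'flies at night' does not hold → requirement n/a → met
Not met: 3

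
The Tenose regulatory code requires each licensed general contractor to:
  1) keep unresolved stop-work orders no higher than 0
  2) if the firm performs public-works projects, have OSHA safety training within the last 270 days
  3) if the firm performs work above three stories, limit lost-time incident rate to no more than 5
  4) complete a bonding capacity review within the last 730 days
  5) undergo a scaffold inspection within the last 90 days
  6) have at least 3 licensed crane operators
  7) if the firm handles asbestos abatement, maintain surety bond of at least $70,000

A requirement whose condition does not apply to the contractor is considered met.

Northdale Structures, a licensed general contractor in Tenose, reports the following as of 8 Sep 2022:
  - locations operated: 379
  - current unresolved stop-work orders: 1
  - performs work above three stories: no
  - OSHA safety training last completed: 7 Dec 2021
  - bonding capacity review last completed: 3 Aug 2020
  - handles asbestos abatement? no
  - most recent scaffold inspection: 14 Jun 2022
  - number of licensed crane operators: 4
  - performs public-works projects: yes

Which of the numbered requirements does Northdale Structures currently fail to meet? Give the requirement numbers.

1. unresolved stop-work orders 1 > 0 → not met
2. condition 'performs public-works projects' holds; OSHA safety training 275 days ago vs limit 270 → not met
3. condition 'performs work above three stories' does not hold → requirement n/a → met
4. bonding capacity review 766 days ago vs limit 730 → not met
5. scaffold inspection 86 days ago vs limit 90 → met
6. licensed crane operators 4 ≥ 3 → met
7. condition 'handles asbestos abatement' does not hold → requirement n/a → met
Not met: 1, 2, 4

1, 2, 4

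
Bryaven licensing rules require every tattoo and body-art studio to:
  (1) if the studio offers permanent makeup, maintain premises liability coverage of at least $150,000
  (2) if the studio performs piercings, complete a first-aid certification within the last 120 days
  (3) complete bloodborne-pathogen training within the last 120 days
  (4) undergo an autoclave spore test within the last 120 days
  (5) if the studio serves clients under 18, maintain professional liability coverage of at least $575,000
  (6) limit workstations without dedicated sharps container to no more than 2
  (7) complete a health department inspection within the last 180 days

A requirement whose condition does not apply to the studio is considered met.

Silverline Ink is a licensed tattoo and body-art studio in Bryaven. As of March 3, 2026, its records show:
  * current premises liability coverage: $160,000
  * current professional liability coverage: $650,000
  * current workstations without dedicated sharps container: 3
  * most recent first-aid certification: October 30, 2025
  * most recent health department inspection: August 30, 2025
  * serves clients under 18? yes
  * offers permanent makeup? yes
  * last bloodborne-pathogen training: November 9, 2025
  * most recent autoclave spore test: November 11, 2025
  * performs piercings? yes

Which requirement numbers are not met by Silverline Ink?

2, 6, 7

1. condition 'offers permanent makeup' holds; premises liability coverage $160,000 ≥ $150,000 → met
2. condition 'performs piercings' holds; first-aid certification 124 days ago vs limit 120 → not met
3. bloodborne-pathogen training 114 days ago vs limit 120 → met
4. autoclave spore test 112 days ago vs limit 120 → met
5. condition 'serves clients under 18' holds; professional liability coverage $650,000 ≥ $575,000 → met
6. workstations without dedicated sharps container 3 > 2 → not met
7. health department inspection 185 days ago vs limit 180 → not met
Not met: 2, 6, 7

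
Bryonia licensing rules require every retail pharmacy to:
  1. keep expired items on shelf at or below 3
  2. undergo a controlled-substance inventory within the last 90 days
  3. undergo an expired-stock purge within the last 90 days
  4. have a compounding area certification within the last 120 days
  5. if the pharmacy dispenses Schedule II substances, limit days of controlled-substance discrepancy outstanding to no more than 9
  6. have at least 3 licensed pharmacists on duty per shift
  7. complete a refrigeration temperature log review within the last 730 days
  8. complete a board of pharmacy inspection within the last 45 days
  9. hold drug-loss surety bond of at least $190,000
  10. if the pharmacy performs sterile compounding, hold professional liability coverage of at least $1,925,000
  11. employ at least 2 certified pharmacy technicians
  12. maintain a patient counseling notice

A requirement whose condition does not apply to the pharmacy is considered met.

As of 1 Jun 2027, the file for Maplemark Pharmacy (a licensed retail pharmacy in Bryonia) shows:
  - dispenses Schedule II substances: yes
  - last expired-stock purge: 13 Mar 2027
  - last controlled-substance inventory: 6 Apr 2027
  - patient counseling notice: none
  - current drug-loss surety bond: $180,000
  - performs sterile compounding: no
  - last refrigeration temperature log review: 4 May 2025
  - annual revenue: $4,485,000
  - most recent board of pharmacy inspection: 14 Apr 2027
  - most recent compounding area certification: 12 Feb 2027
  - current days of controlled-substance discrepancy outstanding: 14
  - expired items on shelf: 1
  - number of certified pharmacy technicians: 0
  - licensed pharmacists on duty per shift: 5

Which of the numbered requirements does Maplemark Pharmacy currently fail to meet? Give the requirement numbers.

5, 7, 8, 9, 11, 12

1. expired items on shelf 1 ≤ 3 → met
2. controlled-substance inventory 56 days ago vs limit 90 → met
3. expired-stock purge 80 days ago vs limit 90 → met
4. compounding area certification 109 days ago vs limit 120 → met
5. condition 'dispenses Schedule II substances' holds; days of controlled-substance discrepancy outstanding 14 > 9 → not met
6. licensed pharmacists on duty per shift 5 ≥ 3 → met
7. refrigeration temperature log review 758 days ago vs limit 730 → not met
8. board of pharmacy inspection 48 days ago vs limit 45 → not met
9. drug-loss surety bond $180,000 < $190,000 → not met
10. condition 'performs sterile compounding' does not hold → requirement n/a → met
11. certified pharmacy technicians 0 < 2 → not met
12. patient counseling notice absent → not met
Not met: 5, 7, 8, 9, 11, 12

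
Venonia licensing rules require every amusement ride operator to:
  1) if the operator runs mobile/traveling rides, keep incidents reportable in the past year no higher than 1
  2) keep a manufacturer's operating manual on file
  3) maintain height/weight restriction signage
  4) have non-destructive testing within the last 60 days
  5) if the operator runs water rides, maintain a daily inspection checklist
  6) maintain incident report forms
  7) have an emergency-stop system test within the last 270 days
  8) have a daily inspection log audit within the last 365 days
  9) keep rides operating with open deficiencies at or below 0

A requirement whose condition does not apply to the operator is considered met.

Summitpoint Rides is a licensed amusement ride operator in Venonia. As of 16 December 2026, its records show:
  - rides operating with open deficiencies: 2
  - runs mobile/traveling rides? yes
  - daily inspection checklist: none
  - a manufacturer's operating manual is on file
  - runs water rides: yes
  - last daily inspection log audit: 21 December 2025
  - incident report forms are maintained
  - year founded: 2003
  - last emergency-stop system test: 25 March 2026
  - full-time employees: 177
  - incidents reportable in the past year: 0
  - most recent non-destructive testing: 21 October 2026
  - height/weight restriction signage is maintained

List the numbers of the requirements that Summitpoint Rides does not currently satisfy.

1. condition 'runs mobile/traveling rides' holds; incidents reportable in the past year 0 ≤ 1 → met
2. manufacturer's operating manual present → met
3. height/weight restriction signage present → met
4. non-destructive testing 56 days ago vs limit 60 → met
5. condition 'runs water rides' holds; daily inspection checklist absent → not met
6. incident report forms present → met
7. emergency-stop system test 266 days ago vs limit 270 → met
8. daily inspection log audit 360 days ago vs limit 365 → met
9. rides operating with open deficiencies 2 > 0 → not met
Not met: 5, 9

5, 9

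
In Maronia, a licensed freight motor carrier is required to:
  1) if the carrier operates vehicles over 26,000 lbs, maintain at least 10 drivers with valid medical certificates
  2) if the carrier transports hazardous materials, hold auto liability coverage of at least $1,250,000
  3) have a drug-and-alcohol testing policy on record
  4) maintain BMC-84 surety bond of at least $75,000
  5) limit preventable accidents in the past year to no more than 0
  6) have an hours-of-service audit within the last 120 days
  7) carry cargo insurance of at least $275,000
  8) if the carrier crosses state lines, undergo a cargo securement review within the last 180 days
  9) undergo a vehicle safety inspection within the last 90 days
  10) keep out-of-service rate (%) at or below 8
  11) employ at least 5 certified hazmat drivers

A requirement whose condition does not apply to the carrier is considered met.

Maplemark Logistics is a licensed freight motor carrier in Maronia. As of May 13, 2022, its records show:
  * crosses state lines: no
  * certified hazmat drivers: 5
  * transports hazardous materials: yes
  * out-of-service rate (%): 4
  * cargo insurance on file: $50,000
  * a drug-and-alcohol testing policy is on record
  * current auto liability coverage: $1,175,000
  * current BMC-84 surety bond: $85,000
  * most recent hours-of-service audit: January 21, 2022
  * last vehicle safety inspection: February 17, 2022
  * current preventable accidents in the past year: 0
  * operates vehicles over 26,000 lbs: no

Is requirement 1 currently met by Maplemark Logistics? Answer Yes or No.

Yes

1. condition 'operates vehicles over 26,000 lbs' does not hold → requirement n/a → met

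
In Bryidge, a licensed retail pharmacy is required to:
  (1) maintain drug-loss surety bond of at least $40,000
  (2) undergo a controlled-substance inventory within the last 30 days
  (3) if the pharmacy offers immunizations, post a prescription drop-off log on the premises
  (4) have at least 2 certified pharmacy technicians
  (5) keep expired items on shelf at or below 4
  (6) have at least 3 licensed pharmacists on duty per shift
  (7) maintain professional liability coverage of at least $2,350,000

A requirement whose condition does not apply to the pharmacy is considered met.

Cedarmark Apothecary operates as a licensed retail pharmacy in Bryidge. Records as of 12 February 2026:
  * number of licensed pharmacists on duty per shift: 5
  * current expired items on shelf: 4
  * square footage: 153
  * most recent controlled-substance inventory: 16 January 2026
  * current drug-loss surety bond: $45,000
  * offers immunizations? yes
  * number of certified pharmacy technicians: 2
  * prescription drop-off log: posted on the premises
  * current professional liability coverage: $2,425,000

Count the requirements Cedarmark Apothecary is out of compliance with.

1. drug-loss surety bond $45,000 ≥ $40,000 → met
2. controlled-substance inventory 27 days ago vs limit 30 → met
3. condition 'offers immunizations' holds; prescription drop-off log present → met
4. certified pharmacy technicians 2 ≥ 2 → met
5. expired items on shelf 4 ≤ 4 → met
6. licensed pharmacists on duty per shift 5 ≥ 3 → met
7. professional liability coverage $2,425,000 ≥ $2,350,000 → met
Not met: 0 of 7

0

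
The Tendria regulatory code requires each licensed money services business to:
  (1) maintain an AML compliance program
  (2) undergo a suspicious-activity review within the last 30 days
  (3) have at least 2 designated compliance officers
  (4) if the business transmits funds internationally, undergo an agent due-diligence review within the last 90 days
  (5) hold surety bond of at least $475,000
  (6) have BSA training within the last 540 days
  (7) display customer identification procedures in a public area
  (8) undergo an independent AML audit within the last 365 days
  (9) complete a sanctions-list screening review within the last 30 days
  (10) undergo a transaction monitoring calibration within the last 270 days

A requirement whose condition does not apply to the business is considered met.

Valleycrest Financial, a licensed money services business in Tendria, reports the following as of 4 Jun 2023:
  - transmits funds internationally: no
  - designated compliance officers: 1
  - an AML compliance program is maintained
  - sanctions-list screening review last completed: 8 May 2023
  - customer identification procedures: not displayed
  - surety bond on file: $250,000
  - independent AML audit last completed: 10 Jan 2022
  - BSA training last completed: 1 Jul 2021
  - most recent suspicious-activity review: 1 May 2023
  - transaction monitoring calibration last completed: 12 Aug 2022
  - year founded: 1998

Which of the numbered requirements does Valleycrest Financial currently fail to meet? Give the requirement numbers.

1. AML compliance program present → met
2. suspicious-activity review 34 days ago vs limit 30 → not met
3. designated compliance officers 1 < 2 → not met
4. condition 'transmits funds internationally' does not hold → requirement n/a → met
5. surety bond $250,000 < $475,000 → not met
6. BSA training 703 days ago vs limit 540 → not met
7. customer identification procedures absent → not met
8. independent AML audit 510 days ago vs limit 365 → not met
9. sanctions-list screening review 27 days ago vs limit 30 → met
10. transaction monitoring calibration 296 days ago vs limit 270 → not met
Not met: 2, 3, 5, 6, 7, 8, 10

2, 3, 5, 6, 7, 8, 10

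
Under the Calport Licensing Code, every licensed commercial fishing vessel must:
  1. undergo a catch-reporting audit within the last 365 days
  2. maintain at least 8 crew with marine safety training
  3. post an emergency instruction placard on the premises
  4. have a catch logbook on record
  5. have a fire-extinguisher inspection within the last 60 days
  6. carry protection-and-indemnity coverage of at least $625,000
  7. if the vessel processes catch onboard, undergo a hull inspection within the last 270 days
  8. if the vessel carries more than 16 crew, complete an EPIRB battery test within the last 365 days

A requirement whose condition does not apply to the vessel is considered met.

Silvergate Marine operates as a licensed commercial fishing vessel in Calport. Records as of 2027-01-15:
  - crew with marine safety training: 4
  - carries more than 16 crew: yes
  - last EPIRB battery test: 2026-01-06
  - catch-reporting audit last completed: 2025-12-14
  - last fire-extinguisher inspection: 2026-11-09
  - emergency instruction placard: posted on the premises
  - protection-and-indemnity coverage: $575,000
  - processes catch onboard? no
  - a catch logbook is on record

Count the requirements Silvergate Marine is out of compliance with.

1. catch-reporting audit 397 days ago vs limit 365 → not met
2. crew with marine safety training 4 < 8 → not met
3. emergency instruction placard present → met
4. catch logbook present → met
5. fire-extinguisher inspection 67 days ago vs limit 60 → not met
6. protection-and-indemnity coverage $575,000 < $625,000 → not met
7. condition 'processes catch onboard' does not hold → requirement n/a → met
8. condition 'carries more than 16 crew' holds; EPIRB battery test 374 days ago vs limit 365 → not met
Not met: 5 of 8

5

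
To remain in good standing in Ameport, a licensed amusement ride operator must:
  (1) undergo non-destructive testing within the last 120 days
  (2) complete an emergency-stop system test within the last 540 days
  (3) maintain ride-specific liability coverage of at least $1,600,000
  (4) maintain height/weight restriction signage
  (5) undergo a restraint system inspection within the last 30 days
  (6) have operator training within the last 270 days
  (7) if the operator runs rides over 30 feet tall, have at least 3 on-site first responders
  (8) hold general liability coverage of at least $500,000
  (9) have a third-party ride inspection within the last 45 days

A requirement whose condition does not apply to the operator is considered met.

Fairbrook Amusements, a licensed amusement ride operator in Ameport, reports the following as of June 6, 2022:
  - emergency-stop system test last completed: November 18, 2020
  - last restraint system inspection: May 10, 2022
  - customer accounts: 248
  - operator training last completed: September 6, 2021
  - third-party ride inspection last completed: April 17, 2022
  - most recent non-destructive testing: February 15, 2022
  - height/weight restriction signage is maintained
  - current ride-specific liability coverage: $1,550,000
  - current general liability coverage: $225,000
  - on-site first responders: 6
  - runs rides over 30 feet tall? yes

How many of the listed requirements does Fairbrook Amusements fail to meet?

1. non-destructive testing 111 days ago vs limit 120 → met
2. emergency-stop system test 565 days ago vs limit 540 → not met
3. ride-specific liability coverage $1,550,000 < $1,600,000 → not met
4. height/weight restriction signage present → met
5. restraint system inspection 27 days ago vs limit 30 → met
6. operator training 273 days ago vs limit 270 → not met
7. condition 'runs rides over 30 feet tall' holds; on-site first responders 6 ≥ 3 → met
8. general liability coverage $225,000 < $500,000 → not met
9. third-party ride inspection 50 days ago vs limit 45 → not met
Not met: 5 of 9

5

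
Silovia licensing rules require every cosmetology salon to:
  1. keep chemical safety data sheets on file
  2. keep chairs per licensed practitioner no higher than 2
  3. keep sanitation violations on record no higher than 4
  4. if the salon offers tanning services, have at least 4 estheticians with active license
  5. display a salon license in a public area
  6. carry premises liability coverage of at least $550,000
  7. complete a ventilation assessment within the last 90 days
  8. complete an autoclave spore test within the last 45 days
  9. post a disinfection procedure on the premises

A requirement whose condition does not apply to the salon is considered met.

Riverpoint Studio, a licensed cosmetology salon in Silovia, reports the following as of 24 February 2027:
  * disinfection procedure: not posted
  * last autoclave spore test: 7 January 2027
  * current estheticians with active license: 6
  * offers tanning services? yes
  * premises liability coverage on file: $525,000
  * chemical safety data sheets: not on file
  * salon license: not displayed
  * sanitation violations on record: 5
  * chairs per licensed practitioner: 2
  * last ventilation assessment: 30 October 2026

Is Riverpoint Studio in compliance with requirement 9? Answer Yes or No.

No

9. disinfection procedure absent → not met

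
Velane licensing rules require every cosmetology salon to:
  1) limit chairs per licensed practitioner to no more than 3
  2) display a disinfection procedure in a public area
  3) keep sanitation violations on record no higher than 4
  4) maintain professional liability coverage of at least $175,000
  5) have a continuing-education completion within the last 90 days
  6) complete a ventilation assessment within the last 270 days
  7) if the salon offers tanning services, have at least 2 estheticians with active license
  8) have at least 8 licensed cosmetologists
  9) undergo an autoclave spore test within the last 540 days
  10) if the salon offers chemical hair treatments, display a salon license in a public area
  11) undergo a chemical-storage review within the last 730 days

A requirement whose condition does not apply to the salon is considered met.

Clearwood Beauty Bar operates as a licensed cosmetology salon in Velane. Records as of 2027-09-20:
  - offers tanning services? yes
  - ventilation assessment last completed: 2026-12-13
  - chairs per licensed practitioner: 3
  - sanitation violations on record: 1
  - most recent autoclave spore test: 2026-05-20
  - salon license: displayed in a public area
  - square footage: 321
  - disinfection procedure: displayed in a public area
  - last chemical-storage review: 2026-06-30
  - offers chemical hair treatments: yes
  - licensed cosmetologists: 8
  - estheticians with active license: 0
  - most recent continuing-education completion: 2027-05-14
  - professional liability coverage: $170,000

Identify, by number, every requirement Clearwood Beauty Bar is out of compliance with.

4, 5, 6, 7

1. chairs per licensed practitioner 3 ≤ 3 → met
2. disinfection procedure present → met
3. sanitation violations on record 1 ≤ 4 → met
4. professional liability coverage $170,000 < $175,000 → not met
5. continuing-education completion 129 days ago vs limit 90 → not met
6. ventilation assessment 281 days ago vs limit 270 → not met
7. condition 'offers tanning services' holds; estheticians with active license 0 < 2 → not met
8. licensed cosmetologists 8 ≥ 8 → met
9. autoclave spore test 488 days ago vs limit 540 → met
10. condition 'offers chemical hair treatments' holds; salon license present → met
11. chemical-storage review 447 days ago vs limit 730 → met
Not met: 4, 5, 6, 7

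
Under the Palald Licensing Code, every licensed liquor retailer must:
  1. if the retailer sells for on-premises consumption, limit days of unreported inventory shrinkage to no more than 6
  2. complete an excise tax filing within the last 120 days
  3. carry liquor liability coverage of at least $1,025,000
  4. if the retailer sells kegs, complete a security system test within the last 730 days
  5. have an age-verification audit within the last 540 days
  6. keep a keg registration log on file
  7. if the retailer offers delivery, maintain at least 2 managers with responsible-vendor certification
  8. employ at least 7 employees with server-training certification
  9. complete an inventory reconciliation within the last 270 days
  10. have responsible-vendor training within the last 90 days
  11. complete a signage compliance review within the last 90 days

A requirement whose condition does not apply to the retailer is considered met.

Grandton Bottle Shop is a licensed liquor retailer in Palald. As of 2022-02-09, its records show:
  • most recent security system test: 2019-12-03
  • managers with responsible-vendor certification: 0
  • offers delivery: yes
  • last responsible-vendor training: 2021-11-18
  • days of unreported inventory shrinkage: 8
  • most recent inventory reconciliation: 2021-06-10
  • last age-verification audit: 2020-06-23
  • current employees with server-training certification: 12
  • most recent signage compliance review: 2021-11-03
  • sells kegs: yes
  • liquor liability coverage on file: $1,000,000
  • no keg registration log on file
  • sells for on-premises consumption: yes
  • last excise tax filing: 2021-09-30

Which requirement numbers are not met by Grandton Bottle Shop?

1. condition 'sells for on-premises consumption' holds; days of unreported inventory shrinkage 8 > 6 → not met
2. excise tax filing 132 days ago vs limit 120 → not met
3. liquor liability coverage $1,000,000 < $1,025,000 → not met
4. condition 'sells kegs' holds; security system test 799 days ago vs limit 730 → not met
5. age-verification audit 596 days ago vs limit 540 → not met
6. keg registration log absent → not met
7. condition 'offers delivery' holds; managers with responsible-vendor certification 0 < 2 → not met
8. employees with server-training certification 12 ≥ 7 → met
9. inventory reconciliation 244 days ago vs limit 270 → met
10. responsible-vendor training 83 days ago vs limit 90 → met
11. signage compliance review 98 days ago vs limit 90 → not met
Not met: 1, 2, 3, 4, 5, 6, 7, 11

1, 2, 3, 4, 5, 6, 7, 11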